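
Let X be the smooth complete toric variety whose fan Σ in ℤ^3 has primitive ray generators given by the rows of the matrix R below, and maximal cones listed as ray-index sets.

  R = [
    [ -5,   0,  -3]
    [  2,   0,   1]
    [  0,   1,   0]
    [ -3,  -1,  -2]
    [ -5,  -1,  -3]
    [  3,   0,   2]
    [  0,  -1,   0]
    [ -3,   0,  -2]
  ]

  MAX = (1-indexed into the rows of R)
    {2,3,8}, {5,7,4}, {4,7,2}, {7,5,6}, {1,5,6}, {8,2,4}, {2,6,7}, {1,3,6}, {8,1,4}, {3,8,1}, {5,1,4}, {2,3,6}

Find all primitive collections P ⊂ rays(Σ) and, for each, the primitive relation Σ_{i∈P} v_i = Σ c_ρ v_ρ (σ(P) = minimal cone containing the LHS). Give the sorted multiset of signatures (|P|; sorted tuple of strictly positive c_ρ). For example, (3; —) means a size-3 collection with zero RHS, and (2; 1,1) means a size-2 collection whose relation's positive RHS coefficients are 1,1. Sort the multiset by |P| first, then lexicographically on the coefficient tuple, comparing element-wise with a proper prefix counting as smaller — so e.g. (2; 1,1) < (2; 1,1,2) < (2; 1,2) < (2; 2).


Δ(Σ) — 8 vertices, 10 min non-faces:

  • {3,7}:  v_{3} + v_{7} = 0  ⇒ sig = (2; —)
  • {6,8}:  v_{6} + v_{8} = 0  ⇒ sig = (2; —)
  • {1,2}:  v_{1} + v_{2} = v_{8}  ⇒ sig = (2; 1)
  • {1,7}:  v_{1} + v_{7} = v_{5}  ⇒ sig = (2; 1)
  • {2,5}:  v_{2} + v_{5} = v_{4}  ⇒ sig = (2; 1)
  • {3,4}:  v_{3} + v_{4} = v_{8}  ⇒ sig = (2; 1)
  • {3,5}:  v_{3} + v_{5} = v_{1}  ⇒ sig = (2; 1)
  • {4,6}:  v_{4} + v_{6} = v_{7}  ⇒ sig = (2; 1)
  • {7,8}:  v_{7} + v_{8} = v_{4}  ⇒ sig = (2; 1)
  • {5,8}:  v_{5} + v_{8} = v_{1} + v_{4}  ⇒ sig = (2; 1,1)

so the primitive-relation signature multiset is
    |P|=2: 10 collections, coeffs (), (), (1), (1), (1), (1), (1), (1), (1), (1,1)


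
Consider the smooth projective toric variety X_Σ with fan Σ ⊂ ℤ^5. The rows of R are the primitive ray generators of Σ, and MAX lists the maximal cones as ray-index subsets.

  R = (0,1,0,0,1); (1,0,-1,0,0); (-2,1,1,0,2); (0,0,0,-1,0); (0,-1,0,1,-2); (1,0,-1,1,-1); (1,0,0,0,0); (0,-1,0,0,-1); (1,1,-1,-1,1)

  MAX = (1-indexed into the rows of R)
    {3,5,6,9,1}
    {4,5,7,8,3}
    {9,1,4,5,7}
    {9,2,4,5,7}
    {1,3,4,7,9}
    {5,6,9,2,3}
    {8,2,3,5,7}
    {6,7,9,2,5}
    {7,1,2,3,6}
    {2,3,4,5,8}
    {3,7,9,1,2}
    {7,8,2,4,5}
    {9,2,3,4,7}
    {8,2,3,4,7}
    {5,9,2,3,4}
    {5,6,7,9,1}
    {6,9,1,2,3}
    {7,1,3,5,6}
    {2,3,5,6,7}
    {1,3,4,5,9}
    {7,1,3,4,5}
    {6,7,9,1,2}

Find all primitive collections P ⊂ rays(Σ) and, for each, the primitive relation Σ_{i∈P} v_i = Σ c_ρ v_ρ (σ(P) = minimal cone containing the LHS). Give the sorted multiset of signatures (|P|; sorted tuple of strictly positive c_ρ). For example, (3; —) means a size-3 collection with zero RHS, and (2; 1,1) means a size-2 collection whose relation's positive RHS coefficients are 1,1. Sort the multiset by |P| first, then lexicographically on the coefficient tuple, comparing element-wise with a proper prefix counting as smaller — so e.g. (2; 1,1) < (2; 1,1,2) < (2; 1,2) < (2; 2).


Σ has 9 primitive collections:

  P={1,8}:  v_{1} + v_{8} = 0 — sig = (2; —)
  P={4,6}:  v_{4} + v_{6} = v_{5} + v_{9} — sig = (2; 1,1)
  P={6,8}:  v_{6} + v_{8} = v_{2} + v_{5} — sig = (2; 1,1)
  P={8,9}:  v_{8} + v_{9} = v_{2} + v_{4} — sig = (2; 1,1)
  P={1,2,4}:  v_{1} + v_{2} + v_{4} = v_{9} — sig = (3; 1)
  P={1,2,5}:  v_{1} + v_{2} + v_{5} = v_{6} — sig = (3; 1)
  P={3,5,7,9}:  v_{3} + v_{5} + v_{7} + v_{9} = v_{1} — sig = (4; 1)
  P={3,6,7,9}:  v_{3} + v_{6} + v_{7} + v_{9} = 2·v_{1} + v_{2} — sig = (4; 1,2)
  P={2,3,4,5,7}:  v_{2} + v_{3} + v_{4} + v_{5} + v_{7} = 0 — sig = (5; —)

so the primitive-relation signature multiset is
    |P|=2: 4 collections, coeffs (), (1,1), (1,1), (1,1)
    |P|=3: 2 collections, coeffs (1), (1)
    |P|=4: 2 collections, coeffs (1), (1,2)
    |P|=5: 1 collection, coeffs ()


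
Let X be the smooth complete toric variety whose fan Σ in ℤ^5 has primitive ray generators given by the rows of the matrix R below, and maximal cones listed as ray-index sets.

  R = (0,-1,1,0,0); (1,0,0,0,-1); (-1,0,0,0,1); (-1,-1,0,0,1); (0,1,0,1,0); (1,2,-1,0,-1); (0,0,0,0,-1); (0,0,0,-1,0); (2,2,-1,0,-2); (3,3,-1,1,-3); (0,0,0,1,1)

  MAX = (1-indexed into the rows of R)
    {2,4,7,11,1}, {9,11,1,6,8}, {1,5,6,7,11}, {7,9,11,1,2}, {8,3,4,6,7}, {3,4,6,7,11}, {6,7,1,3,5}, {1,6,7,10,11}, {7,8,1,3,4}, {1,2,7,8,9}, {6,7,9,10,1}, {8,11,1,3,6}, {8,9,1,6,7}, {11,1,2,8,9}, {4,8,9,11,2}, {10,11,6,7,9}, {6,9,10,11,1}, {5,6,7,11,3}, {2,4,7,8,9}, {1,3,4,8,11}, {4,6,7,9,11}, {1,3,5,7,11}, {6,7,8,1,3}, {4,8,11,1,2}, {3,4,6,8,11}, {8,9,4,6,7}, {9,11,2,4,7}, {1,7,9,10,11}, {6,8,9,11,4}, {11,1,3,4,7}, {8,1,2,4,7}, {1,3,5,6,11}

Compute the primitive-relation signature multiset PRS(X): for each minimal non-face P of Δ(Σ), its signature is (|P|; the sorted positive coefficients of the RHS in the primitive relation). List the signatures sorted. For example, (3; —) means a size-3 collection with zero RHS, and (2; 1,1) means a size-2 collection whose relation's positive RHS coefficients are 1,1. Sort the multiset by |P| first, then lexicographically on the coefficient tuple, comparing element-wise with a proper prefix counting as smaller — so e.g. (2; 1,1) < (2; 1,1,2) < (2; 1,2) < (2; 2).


|primitive collections| = 17. Relations:

  {2,3}:  v_{2} + v_{3} = 0  ⇒ sig = (2; —)
  {2,6}:  v_{2} + v_{6} = v_{9}  ⇒ sig = (2; 1)
  {3,9}:  v_{3} + v_{9} = v_{6}  ⇒ sig = (2; 1)
  {4,5}:  v_{4} + v_{5} = v_{3} + v_{7} + v_{11}  ⇒ sig = (2; 1,1,1)
  {4,10}:  v_{4} + v_{10} = v_{7} + v_{9} + v_{11}  ⇒ sig = (2; 1,1,1)
  {5,8}:  v_{5} + v_{8} = v_{1} + v_{3} + v_{6}  ⇒ sig = (2; 1,1,1)
  {8,10}:  v_{8} + v_{10} = v_{1} + v_{6} + v_{9}  ⇒ sig = (2; 1,1,1)
  {2,5}:  v_{2} + v_{5} = v_{1} + v_{6} + v_{7} + v_{11}  ⇒ sig = (2; 1,1,1,1)
  {2,10}:  v_{2} + v_{10} = v_{1} + v_{7} + 2·v_{9} + v_{11}  ⇒ sig = (2; 1,1,1,2)
  {3,10}:  v_{3} + v_{10} = v_{1} + 2·v_{6} + v_{7} + v_{11}  ⇒ sig = (2; 1,1,1,2)
  {5,9}:  v_{5} + v_{9} = v_{1} + 2·v_{6} + v_{7} + v_{11}  ⇒ sig = (2; 1,1,1,2)
  {5,10}:  v_{5} + v_{10} = 2·v_{1} + 3·v_{6} + 2·v_{7} + 2·v_{11}  ⇒ sig = (2; 2,2,2,3)
  {1,4,6}:  v_{1} + v_{4} + v_{6} = 0  ⇒ sig = (3; —)
  {7,8,11}:  v_{7} + v_{8} + v_{11} = 0  ⇒ sig = (3; —)
  {1,4,9}:  v_{1} + v_{4} + v_{9} = v_{2}  ⇒ sig = (3; 1)
  {1,3,6,7,11}:  v_{1} + v_{3} + v_{6} + v_{7} + v_{11} = v_{5}  ⇒ sig = (5; 1)
  {1,6,7,9,11}:  v_{1} + v_{6} + v_{7} + v_{9} + v_{11} = v_{10}  ⇒ sig = (5; 1)

Hence PRS(X_Σ) =
[(2; —), (2; 1), (2; 1), (2; 1,1,1), (2; 1,1,1), (2; 1,1,1), (2; 1,1,1), (2; 1,1,1,1), (2; 1,1,1,2), (2; 1,1,1,2), (2; 1,1,1,2), (2; 2,2,2,3), (3; —), (3; —), (3; 1), (5; 1), (5; 1)]


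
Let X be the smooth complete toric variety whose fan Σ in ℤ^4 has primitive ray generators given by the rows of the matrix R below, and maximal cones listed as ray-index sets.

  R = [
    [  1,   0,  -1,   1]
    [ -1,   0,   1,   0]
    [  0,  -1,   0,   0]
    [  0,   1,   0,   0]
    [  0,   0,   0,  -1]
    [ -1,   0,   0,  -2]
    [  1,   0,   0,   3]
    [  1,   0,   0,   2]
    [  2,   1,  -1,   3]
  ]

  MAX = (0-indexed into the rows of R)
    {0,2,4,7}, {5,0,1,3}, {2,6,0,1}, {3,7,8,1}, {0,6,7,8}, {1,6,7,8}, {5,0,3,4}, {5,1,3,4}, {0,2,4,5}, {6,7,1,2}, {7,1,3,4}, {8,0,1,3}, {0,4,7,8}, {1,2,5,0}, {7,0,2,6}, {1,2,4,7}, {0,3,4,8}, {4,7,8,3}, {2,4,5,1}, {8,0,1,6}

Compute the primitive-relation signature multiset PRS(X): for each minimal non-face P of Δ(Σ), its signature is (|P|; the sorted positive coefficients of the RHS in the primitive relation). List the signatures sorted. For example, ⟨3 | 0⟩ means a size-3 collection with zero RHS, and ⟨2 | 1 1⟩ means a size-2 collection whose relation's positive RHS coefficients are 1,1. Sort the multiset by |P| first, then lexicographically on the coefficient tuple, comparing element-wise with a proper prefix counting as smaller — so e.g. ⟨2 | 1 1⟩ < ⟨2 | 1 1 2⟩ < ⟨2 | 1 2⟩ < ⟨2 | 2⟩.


11 collections generate NE(X_Σ); each relation:

  {2,3}:  v_{2} + v_{3} = 0 — sig = ⟨2 | 0⟩
  {5,7}:  v_{5} + v_{7} = 0 — sig = ⟨2 | 0⟩
  {4,6}:  v_{4} + v_{6} = v_{7} — sig = ⟨2 | 1⟩
  {2,8}:  v_{2} + v_{8} = v_{0} + v_{7} — sig = ⟨2 | 1 1⟩
  {3,6}:  v_{3} + v_{6} = v_{1} + v_{8} — sig = ⟨2 | 1 1⟩
  {5,6}:  v_{5} + v_{6} = v_{0} + v_{1} — sig = ⟨2 | 1 1⟩
  {5,8}:  v_{5} + v_{8} = v_{0} + v_{3} — sig = ⟨2 | 1 1⟩
  {0,1,4}:  v_{0} + v_{1} + v_{4} = 0 — sig = ⟨3 | 0⟩
  {0,1,7}:  v_{0} + v_{1} + v_{7} = v_{6} — sig = ⟨3 | 1⟩
  {0,3,7}:  v_{0} + v_{3} + v_{7} = v_{8} — sig = ⟨3 | 1⟩
  {1,4,8}:  v_{1} + v_{4} + v_{8} = v_{3} + v_{7} — sig = ⟨3 | 1 1⟩

Sorted signature multiset PRS(X):
    ⟨2 | 0⟩
    ⟨2 | 0⟩
    ⟨2 | 1⟩
    ⟨2 | 1 1⟩
    ⟨2 | 1 1⟩
    ⟨2 | 1 1⟩
    ⟨2 | 1 1⟩
    ⟨3 | 0⟩
    ⟨3 | 1⟩
    ⟨3 | 1⟩
    ⟨3 | 1 1⟩


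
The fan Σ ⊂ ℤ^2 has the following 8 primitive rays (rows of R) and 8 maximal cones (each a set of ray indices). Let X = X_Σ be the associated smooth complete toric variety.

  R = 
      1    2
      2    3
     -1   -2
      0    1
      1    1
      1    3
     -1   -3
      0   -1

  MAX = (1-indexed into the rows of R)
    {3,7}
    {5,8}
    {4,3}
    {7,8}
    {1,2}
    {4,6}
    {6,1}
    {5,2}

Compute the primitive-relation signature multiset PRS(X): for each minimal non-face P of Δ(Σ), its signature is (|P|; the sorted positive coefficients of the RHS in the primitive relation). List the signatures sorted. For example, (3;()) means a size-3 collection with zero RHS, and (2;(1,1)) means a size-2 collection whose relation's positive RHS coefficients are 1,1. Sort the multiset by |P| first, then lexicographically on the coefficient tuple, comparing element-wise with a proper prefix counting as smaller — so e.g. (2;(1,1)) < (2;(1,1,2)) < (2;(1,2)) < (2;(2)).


Primitive collections (20):

  P={1,3}:  v_{1} + v_{3} = 0  so sig = (2;())
  P={4,8}:  v_{4} + v_{8} = 0  so sig = (2;())
  P={6,7}:  v_{6} + v_{7} = 0  so sig = (2;())
  P={1,4}:  v_{1} + v_{4} = v_{6}  so sig = (2;(1))
  P={1,5}:  v_{1} + v_{5} = v_{2}  so sig = (2;(1))
  P={1,7}:  v_{1} + v_{7} = v_{8}  so sig = (2;(1))
  P={1,8}:  v_{1} + v_{8} = v_{5}  so sig = (2;(1))
  P={2,3}:  v_{2} + v_{3} = v_{5}  so sig = (2;(1))
  P={3,5}:  v_{3} + v_{5} = v_{8}  so sig = (2;(1))
  P={3,6}:  v_{3} + v_{6} = v_{4}  so sig = (2;(1))
  P={3,8}:  v_{3} + v_{8} = v_{7}  so sig = (2;(1))
  P={4,5}:  v_{4} + v_{5} = v_{1}  so sig = (2;(1))
  P={4,7}:  v_{4} + v_{7} = v_{3}  so sig = (2;(1))
  P={6,8}:  v_{6} + v_{8} = v_{1}  so sig = (2;(1))
  P={2,7}:  v_{2} + v_{7} = v_{5} + v_{8}  so sig = (2;(1,1))
  P={2,4}:  v_{2} + v_{4} = 2·v_{1}  so sig = (2;(2))
  P={2,8}:  v_{2} + v_{8} = 2·v_{5}  so sig = (2;(2))
  P={5,6}:  v_{5} + v_{6} = 2·v_{1}  so sig = (2;(2))
  P={5,7}:  v_{5} + v_{7} = 2·v_{8}  so sig = (2;(2))
  P={2,6}:  v_{2} + v_{6} = 3·v_{1}  so sig = (2;(3))

so the primitive-relation signature multiset is
    (2;())
    (2;())
    (2;())
    (2;(1))
    (2;(1))
    (2;(1))
    (2;(1))
    (2;(1))
    (2;(1))
    (2;(1))
    (2;(1))
    (2;(1))
    (2;(1))
    (2;(1))
    (2;(1,1))
    (2;(2))
    (2;(2))
    (2;(2))
    (2;(2))
    (2;(3))


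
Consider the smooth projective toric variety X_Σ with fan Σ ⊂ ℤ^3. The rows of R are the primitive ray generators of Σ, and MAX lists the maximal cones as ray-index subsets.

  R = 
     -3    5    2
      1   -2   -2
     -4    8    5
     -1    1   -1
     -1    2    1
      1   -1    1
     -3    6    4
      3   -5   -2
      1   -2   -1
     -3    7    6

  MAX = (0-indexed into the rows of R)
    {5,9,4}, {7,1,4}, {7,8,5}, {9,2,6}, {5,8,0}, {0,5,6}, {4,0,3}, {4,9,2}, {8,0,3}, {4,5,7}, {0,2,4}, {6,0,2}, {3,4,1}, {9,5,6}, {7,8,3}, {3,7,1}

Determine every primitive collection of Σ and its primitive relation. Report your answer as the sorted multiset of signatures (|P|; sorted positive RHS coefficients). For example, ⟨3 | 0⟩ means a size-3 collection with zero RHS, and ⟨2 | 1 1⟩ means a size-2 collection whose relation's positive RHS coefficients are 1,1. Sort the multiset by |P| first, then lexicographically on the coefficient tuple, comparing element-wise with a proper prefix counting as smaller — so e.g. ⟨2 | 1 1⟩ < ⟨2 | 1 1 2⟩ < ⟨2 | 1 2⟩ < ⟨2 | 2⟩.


Primitive collections (23):

  {0,7}:  v_{0} + v_{7} = 0  ⟹  sig = ⟨2 | 0⟩
  {3,5}:  v_{3} + v_{5} = 0  ⟹  sig = ⟨2 | 0⟩
  {4,8}:  v_{4} + v_{8} = 0  ⟹  sig = ⟨2 | 0⟩
  {2,5}:  v_{2} + v_{5} = v_{9}  ⟹  sig = ⟨2 | 1⟩
  {2,8}:  v_{2} + v_{8} = v_{6}  ⟹  sig = ⟨2 | 1⟩
  {3,9}:  v_{3} + v_{9} = v_{2}  ⟹  sig = ⟨2 | 1⟩
  {4,6}:  v_{4} + v_{6} = v_{2}  ⟹  sig = ⟨2 | 1⟩
  {0,1}:  v_{0} + v_{1} = v_{3} + v_{4}  ⟹  sig = ⟨2 | 1 1⟩
  {1,5}:  v_{1} + v_{5} = v_{4} + v_{7}  ⟹  sig = ⟨2 | 1 1⟩
  {1,8}:  v_{1} + v_{8} = v_{3} + v_{7}  ⟹  sig = ⟨2 | 1 1⟩
  {3,6}:  v_{3} + v_{6} = v_{0} + v_{4}  ⟹  sig = ⟨2 | 1 1⟩
  {6,7}:  v_{6} + v_{7} = v_{4} + v_{5}  ⟹  sig = ⟨2 | 1 1⟩
  {6,8}:  v_{6} + v_{8} = v_{0} + v_{5}  ⟹  sig = ⟨2 | 1 1⟩
  {8,9}:  v_{8} + v_{9} = v_{5} + v_{6}  ⟹  sig = ⟨2 | 1 1⟩
  {2,3}:  v_{2} + v_{3} = v_{0} + 2·v_{4}  ⟹  sig = ⟨2 | 1 2⟩
  {2,7}:  v_{2} + v_{7} = 2·v_{4} + v_{5}  ⟹  sig = ⟨2 | 1 2⟩
  {1,9}:  v_{1} + v_{9} = 3·v_{4} + v_{5}  ⟹  sig = ⟨2 | 1 3⟩
  {0,9}:  v_{0} + v_{9} = 2·v_{6}  ⟹  sig = ⟨2 | 2⟩
  {1,6}:  v_{1} + v_{6} = 2·v_{4}  ⟹  sig = ⟨2 | 2⟩
  {7,9}:  v_{7} + v_{9} = 2·v_{4} + 2·v_{5}  ⟹  sig = ⟨2 | 2 2⟩
  {1,2}:  v_{1} + v_{2} = 3·v_{4}  ⟹  sig = ⟨2 | 3⟩
  {0,4,5}:  v_{0} + v_{4} + v_{5} = v_{6}  ⟹  sig = ⟨3 | 1⟩
  {3,4,7}:  v_{3} + v_{4} + v_{7} = v_{1}  ⟹  sig = ⟨3 | 1⟩

Signatures (|P|; sorted positive RHS coefficients), sorted:
    ⟨2 | 0⟩
    ⟨2 | 0⟩
    ⟨2 | 0⟩
    ⟨2 | 1⟩
    ⟨2 | 1⟩
    ⟨2 | 1⟩
    ⟨2 | 1⟩
    ⟨2 | 1 1⟩
    ⟨2 | 1 1⟩
    ⟨2 | 1 1⟩
    ⟨2 | 1 1⟩
    ⟨2 | 1 1⟩
    ⟨2 | 1 1⟩
    ⟨2 | 1 1⟩
    ⟨2 | 1 2⟩
    ⟨2 | 1 2⟩
    ⟨2 | 1 3⟩
    ⟨2 | 2⟩
    ⟨2 | 2⟩
    ⟨2 | 2 2⟩
    ⟨2 | 3⟩
    ⟨3 | 1⟩
    ⟨3 | 1⟩


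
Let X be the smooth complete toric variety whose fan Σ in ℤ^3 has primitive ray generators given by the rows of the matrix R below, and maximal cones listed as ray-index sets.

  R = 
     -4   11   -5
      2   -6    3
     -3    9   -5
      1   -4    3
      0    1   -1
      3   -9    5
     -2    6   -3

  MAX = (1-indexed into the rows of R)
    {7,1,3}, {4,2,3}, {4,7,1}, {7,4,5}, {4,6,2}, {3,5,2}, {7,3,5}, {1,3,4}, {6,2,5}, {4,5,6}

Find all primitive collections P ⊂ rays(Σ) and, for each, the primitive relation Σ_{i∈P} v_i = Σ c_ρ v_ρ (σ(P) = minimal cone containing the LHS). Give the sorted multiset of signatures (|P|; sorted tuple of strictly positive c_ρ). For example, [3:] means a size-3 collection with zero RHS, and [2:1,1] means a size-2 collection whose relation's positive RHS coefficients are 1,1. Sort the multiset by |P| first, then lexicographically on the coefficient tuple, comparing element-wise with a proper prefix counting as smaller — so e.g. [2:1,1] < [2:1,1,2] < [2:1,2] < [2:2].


Δ(Σ) — 7 vertices, 9 min non-faces:

  P={2,7}:  v_{2} + v_{7} = 0 — sig = [2:]
  P={3,6}:  v_{3} + v_{6} = 0 — sig = [2:]
  P={1,2}:  v_{1} + v_{2} = v_{3} + v_{4} — sig = [2:1,1]
  P={1,6}:  v_{1} + v_{6} = v_{4} + v_{7} — sig = [2:1,1]
  P={6,7}:  v_{6} + v_{7} = v_{4} + v_{5} — sig = [2:1,1]
  P={1,5}:  v_{1} + v_{5} = 2·v_{7} — sig = [2:2]
  P={2,4,5}:  v_{2} + v_{4} + v_{5} = v_{6} — sig = [3:1]
  P={3,4,5}:  v_{3} + v_{4} + v_{5} = v_{7} — sig = [3:1]
  P={3,4,7}:  v_{3} + v_{4} + v_{7} = v_{1} — sig = [3:1]

Sorted signature multiset PRS(X):
[[2:], [2:], [2:1,1], [2:1,1], [2:1,1], [2:2], [3:1], [3:1], [3:1]]


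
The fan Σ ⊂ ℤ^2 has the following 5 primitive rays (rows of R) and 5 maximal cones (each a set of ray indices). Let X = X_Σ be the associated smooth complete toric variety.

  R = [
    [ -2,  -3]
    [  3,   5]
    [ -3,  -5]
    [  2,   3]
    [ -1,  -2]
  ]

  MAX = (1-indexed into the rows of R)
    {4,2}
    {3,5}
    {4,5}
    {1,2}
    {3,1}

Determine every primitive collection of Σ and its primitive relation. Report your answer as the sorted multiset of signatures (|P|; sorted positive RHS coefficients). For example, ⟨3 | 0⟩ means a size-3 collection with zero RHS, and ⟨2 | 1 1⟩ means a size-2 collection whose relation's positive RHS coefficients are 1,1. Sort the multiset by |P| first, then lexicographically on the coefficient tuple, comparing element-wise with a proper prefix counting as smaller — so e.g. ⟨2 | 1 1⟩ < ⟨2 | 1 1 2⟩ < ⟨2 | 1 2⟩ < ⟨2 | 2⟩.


Minimal non-faces — 5 found among 5 rays, 5 max cones:

  P={1,4}:  v_{1} + v_{4} = 0 ; sig = ⟨2 | 0⟩
  P={2,3}:  v_{2} + v_{3} = 0 ; sig = ⟨2 | 0⟩
  P={1,5}:  v_{1} + v_{5} = v_{3} ; sig = ⟨2 | 1⟩
  P={2,5}:  v_{2} + v_{5} = v_{4} ; sig = ⟨2 | 1⟩
  P={3,4}:  v_{3} + v_{4} = v_{5} ; sig = ⟨2 | 1⟩

Sorted signature multiset PRS(X):
[⟨2 | 0⟩, ⟨2 | 0⟩, ⟨2 | 1⟩, ⟨2 | 1⟩, ⟨2 | 1⟩]


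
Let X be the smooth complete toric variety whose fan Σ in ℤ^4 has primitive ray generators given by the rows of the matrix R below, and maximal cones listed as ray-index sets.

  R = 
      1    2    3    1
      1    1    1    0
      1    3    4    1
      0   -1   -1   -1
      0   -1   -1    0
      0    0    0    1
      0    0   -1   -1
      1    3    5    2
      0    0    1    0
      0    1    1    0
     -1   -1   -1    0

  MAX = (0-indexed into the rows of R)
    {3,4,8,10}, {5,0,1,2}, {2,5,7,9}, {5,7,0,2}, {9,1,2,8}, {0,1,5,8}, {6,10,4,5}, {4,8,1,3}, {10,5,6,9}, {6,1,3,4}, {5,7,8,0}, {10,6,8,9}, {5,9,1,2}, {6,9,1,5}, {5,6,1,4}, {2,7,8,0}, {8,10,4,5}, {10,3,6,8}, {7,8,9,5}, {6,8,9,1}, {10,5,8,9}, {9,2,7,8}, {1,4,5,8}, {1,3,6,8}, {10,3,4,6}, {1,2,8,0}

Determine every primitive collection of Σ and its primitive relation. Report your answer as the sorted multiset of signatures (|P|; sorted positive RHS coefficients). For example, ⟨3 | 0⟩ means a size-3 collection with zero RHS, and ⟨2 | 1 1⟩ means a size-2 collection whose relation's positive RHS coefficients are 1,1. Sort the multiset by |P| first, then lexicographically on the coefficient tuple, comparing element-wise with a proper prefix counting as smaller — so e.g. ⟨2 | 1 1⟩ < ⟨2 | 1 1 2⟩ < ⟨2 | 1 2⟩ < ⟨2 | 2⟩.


22 collections generate NE(X_Σ); each relation:

  P={1,10}:  v_{1} + v_{10} = 0  ⟹  sig = ⟨2 | 0⟩
  P={4,9}:  v_{4} + v_{9} = 0  ⟹  sig = ⟨2 | 0⟩
  P={0,9}:  v_{0} + v_{9} = v_{2}  ⟹  sig = ⟨2 | 1⟩
  P={2,4}:  v_{2} + v_{4} = v_{0}  ⟹  sig = ⟨2 | 1⟩
  P={3,5}:  v_{3} + v_{5} = v_{4}  ⟹  sig = ⟨2 | 1⟩
  P={6,7}:  v_{6} + v_{7} = v_{2}  ⟹  sig = ⟨2 | 1⟩
  P={0,3}:  v_{0} + v_{3} = v_{1} + v_{8}  ⟹  sig = ⟨2 | 1 1⟩
  P={0,6}:  v_{0} + v_{6} = v_{1} + v_{9}  ⟹  sig = ⟨2 | 1 1⟩
  P={3,7}:  v_{3} + v_{7} = v_{0} + v_{8}  ⟹  sig = ⟨2 | 1 1⟩
  P={3,9}:  v_{3} + v_{9} = v_{6} + v_{8}  ⟹  sig = ⟨2 | 1 1⟩
  P={0,4}:  v_{0} + v_{4} = v_{1} + v_{5} + v_{8}  ⟹  sig = ⟨2 | 1 1 1⟩
  P={0,10}:  v_{0} + v_{10} = v_{5} + v_{8} + v_{9}  ⟹  sig = ⟨2 | 1 1 1⟩
  P={2,3}:  v_{2} + v_{3} = v_{1} + v_{8} + v_{9}  ⟹  sig = ⟨2 | 1 1 1⟩
  P={4,7}:  v_{4} + v_{7} = v_{0} + v_{5} + v_{8}  ⟹  sig = ⟨2 | 1 1 1⟩
  P={2,10}:  v_{2} + v_{10} = v_{5} + v_{8} + 2·v_{9}  ⟹  sig = ⟨2 | 1 1 2⟩
  P={2,6}:  v_{2} + v_{6} = v_{1} + 2·v_{9}  ⟹  sig = ⟨2 | 1 2⟩
  P={1,7}:  v_{1} + v_{7} = 2·v_{0}  ⟹  sig = ⟨2 | 2⟩
  P={7,10}:  v_{7} + v_{10} = 2·v_{5} + 2·v_{8} + 2·v_{9}  ⟹  sig = ⟨2 | 2 2 2⟩
  P={5,6,8}:  v_{5} + v_{6} + v_{8} = 0  ⟹  sig = ⟨3 | 0⟩
  P={2,5,8}:  v_{2} + v_{5} + v_{8} = v_{7}  ⟹  sig = ⟨3 | 1⟩
  P={4,6,8}:  v_{4} + v_{6} + v_{8} = v_{3}  ⟹  sig = ⟨3 | 1⟩
  P={1,5,8,9}:  v_{1} + v_{5} + v_{8} + v_{9} = v_{0}  ⟹  sig = ⟨4 | 1⟩

Hence PRS(X_Σ) =
[⟨2 | 0⟩, ⟨2 | 0⟩, ⟨2 | 1⟩, ⟨2 | 1⟩, ⟨2 | 1⟩, ⟨2 | 1⟩, ⟨2 | 1 1⟩, ⟨2 | 1 1⟩, ⟨2 | 1 1⟩, ⟨2 | 1 1⟩, ⟨2 | 1 1 1⟩, ⟨2 | 1 1 1⟩, ⟨2 | 1 1 1⟩, ⟨2 | 1 1 1⟩, ⟨2 | 1 1 2⟩, ⟨2 | 1 2⟩, ⟨2 | 2⟩, ⟨2 | 2 2 2⟩, ⟨3 | 0⟩, ⟨3 | 1⟩, ⟨3 | 1⟩, ⟨4 | 1⟩]


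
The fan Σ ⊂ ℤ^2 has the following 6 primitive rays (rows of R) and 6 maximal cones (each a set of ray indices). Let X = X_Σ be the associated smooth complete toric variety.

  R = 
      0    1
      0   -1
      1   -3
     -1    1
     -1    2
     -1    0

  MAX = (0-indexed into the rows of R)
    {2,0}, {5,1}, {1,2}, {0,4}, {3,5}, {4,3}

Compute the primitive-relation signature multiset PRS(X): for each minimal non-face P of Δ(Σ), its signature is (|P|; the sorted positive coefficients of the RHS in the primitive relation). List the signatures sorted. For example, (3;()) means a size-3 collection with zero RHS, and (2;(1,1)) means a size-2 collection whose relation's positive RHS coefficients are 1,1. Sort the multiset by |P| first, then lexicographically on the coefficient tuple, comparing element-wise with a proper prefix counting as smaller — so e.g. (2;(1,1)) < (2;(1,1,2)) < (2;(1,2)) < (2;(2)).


9 collections generate NE(X_Σ); each relation:

  P = {0,1}:  v_{0} + v_{1} = 0  ⇒ sig = (2;())
  P = {0,3}:  v_{0} + v_{3} = v_{4}  ⇒ sig = (2;(1))
  P = {0,5}:  v_{0} + v_{5} = v_{3}  ⇒ sig = (2;(1))
  P = {1,3}:  v_{1} + v_{3} = v_{5}  ⇒ sig = (2;(1))
  P = {1,4}:  v_{1} + v_{4} = v_{3}  ⇒ sig = (2;(1))
  P = {2,4}:  v_{2} + v_{4} = v_{1}  ⇒ sig = (2;(1))
  P = {2,3}:  v_{2} + v_{3} = 2·v_{1}  ⇒ sig = (2;(2))
  P = {4,5}:  v_{4} + v_{5} = 2·v_{3}  ⇒ sig = (2;(2))
  P = {2,5}:  v_{2} + v_{5} = 3·v_{1}  ⇒ sig = (2;(3))

Hence PRS(X_Σ) =
{ (2;()),  (2;(1)) ×5,  (2;(2)) ×2,  (2;(3)) }


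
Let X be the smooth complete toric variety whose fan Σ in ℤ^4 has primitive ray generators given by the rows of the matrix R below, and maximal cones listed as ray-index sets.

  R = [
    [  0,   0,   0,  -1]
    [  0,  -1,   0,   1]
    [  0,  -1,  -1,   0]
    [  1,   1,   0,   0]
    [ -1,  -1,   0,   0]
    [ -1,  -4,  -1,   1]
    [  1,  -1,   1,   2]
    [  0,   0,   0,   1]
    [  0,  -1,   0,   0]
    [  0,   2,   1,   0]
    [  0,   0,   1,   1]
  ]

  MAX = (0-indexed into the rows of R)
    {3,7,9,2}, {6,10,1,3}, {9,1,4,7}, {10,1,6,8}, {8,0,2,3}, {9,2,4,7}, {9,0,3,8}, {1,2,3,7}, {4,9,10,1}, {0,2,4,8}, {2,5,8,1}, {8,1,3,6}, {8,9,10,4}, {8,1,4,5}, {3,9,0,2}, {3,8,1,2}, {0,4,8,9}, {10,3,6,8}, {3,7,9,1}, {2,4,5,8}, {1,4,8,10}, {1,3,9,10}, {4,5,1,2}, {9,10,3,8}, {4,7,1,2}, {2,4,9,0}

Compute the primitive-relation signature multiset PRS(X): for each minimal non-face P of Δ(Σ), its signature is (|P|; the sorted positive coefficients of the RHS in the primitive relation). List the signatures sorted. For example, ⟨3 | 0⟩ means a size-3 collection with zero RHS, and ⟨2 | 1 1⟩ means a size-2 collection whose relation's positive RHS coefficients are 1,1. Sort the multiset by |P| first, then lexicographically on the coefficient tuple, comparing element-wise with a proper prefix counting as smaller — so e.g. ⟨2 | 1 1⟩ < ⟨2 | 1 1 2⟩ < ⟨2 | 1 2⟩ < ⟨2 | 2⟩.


Σ has 23 primitive collections:

  • {0,7}:  v_{0} + v_{7} = 0  →  sig = ⟨2 | 0⟩
  • {3,4}:  v_{3} + v_{4} = 0  →  sig = ⟨2 | 0⟩
  • {0,1}:  v_{0} + v_{1} = v_{8}  →  sig = ⟨2 | 1⟩
  • {2,10}:  v_{2} + v_{10} = v_{1}  →  sig = ⟨2 | 1⟩
  • {7,8}:  v_{7} + v_{8} = v_{1}  →  sig = ⟨2 | 1⟩
  • {5,9}:  v_{5} + v_{9} = v_{1} + v_{4}  →  sig = ⟨2 | 1 1⟩
  • {3,5}:  v_{3} + v_{5} = v_{1} + v_{2} + v_{8}  →  sig = ⟨2 | 1 1 1⟩
  • {4,6}:  v_{4} + v_{6} = v_{1} + v_{8} + v_{10}  →  sig = ⟨2 | 1 1 1⟩
  • {0,5}:  v_{0} + v_{5} = v_{2} + v_{4} + 2·v_{8}  →  sig = ⟨2 | 1 1 2⟩
  • {0,6}:  v_{0} + v_{6} = v_{3} + 2·v_{8} + v_{10}  →  sig = ⟨2 | 1 1 2⟩
  • {2,6}:  v_{2} + v_{6} = 2·v_{1} + v_{3} + v_{8}  →  sig = ⟨2 | 1 1 2⟩
  • {5,7}:  v_{5} + v_{7} = 2·v_{1} + v_{2} + v_{4}  →  sig = ⟨2 | 1 1 2⟩
  • {5,10}:  v_{5} + v_{10} = 2·v_{1} + v_{4} + v_{8}  →  sig = ⟨2 | 1 1 2⟩
  • {6,7}:  v_{6} + v_{7} = 2·v_{1} + v_{3} + v_{10}  →  sig = ⟨2 | 1 1 2⟩
  • {0,10}:  v_{0} + v_{10} = 2·v_{8} + v_{9}  →  sig = ⟨2 | 1 2⟩
  • {6,9}:  v_{6} + v_{9} = v_{3} + 2·v_{10}  →  sig = ⟨2 | 1 2⟩
  • {7,10}:  v_{7} + v_{10} = 2·v_{1} + v_{9}  →  sig = ⟨2 | 1 2⟩
  • {5,6}:  v_{5} + v_{6} = 3·v_{1} + 2·v_{8}  →  sig = ⟨2 | 2 3⟩
  • {2,8,9}:  v_{2} + v_{8} + v_{9} = 0  →  sig = ⟨3 | 0⟩
  • {1,2,9}:  v_{1} + v_{2} + v_{9} = v_{7}  →  sig = ⟨3 | 1⟩
  • {1,8,9}:  v_{1} + v_{8} + v_{9} = v_{10}  →  sig = ⟨3 | 1⟩
  • {1,2,4,8}:  v_{1} + v_{2} + v_{4} + v_{8} = v_{5}  →  sig = ⟨4 | 1⟩
  • {1,3,8,10}:  v_{1} + v_{3} + v_{8} + v_{10} = v_{6}  →  sig = ⟨4 | 1⟩

Sorted signature multiset PRS(X):
    ⟨2 | 0⟩
    ⟨2 | 0⟩
    ⟨2 | 1⟩
    ⟨2 | 1⟩
    ⟨2 | 1⟩
    ⟨2 | 1 1⟩
    ⟨2 | 1 1 1⟩
    ⟨2 | 1 1 1⟩
    ⟨2 | 1 1 2⟩
    ⟨2 | 1 1 2⟩
    ⟨2 | 1 1 2⟩
    ⟨2 | 1 1 2⟩
    ⟨2 | 1 1 2⟩
    ⟨2 | 1 1 2⟩
    ⟨2 | 1 2⟩
    ⟨2 | 1 2⟩
    ⟨2 | 1 2⟩
    ⟨2 | 2 3⟩
    ⟨3 | 0⟩
    ⟨3 | 1⟩
    ⟨3 | 1⟩
    ⟨4 | 1⟩
    ⟨4 | 1⟩


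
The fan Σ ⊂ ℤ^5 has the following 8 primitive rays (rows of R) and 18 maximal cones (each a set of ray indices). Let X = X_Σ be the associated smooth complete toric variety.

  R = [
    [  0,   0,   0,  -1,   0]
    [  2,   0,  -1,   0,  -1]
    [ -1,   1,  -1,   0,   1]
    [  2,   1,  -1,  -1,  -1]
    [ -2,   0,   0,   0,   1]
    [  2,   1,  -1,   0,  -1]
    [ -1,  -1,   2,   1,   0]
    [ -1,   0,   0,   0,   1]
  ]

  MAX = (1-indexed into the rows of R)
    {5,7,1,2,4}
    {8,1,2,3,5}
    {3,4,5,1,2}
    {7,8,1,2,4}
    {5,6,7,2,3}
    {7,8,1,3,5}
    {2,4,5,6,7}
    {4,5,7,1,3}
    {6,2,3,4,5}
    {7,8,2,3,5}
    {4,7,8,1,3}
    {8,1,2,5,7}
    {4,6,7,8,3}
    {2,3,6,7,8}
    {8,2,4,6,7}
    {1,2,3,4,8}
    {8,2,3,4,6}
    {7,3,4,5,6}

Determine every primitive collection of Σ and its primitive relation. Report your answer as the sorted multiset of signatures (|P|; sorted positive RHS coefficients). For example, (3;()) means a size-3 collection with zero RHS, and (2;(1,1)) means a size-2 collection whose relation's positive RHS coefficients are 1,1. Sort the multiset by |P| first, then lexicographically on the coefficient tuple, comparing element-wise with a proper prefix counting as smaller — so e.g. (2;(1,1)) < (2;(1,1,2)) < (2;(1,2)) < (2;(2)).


5 collections generate NE(X_Σ); each relation:

  {1,6}:  v_{1} + v_{6} = v_{4}  →  sig = (2;(1))
  {5,6,8}:  v_{5} + v_{6} + v_{8} = v_{3}  →  sig = (3;(1))
  {4,5,8}:  v_{4} + v_{5} + v_{8} = v_{1} + v_{3}  →  sig = (3;(1,1))
  {1,2,3,7}:  v_{1} + v_{2} + v_{3} + v_{7} = 0  →  sig = (4;())
  {2,3,4,7}:  v_{2} + v_{3} + v_{4} + v_{7} = v_{6}  →  sig = (4;(1))

so the primitive-relation signature multiset is
[(2;(1)), (3;(1)), (3;(1,1)), (4;()), (4;(1))]


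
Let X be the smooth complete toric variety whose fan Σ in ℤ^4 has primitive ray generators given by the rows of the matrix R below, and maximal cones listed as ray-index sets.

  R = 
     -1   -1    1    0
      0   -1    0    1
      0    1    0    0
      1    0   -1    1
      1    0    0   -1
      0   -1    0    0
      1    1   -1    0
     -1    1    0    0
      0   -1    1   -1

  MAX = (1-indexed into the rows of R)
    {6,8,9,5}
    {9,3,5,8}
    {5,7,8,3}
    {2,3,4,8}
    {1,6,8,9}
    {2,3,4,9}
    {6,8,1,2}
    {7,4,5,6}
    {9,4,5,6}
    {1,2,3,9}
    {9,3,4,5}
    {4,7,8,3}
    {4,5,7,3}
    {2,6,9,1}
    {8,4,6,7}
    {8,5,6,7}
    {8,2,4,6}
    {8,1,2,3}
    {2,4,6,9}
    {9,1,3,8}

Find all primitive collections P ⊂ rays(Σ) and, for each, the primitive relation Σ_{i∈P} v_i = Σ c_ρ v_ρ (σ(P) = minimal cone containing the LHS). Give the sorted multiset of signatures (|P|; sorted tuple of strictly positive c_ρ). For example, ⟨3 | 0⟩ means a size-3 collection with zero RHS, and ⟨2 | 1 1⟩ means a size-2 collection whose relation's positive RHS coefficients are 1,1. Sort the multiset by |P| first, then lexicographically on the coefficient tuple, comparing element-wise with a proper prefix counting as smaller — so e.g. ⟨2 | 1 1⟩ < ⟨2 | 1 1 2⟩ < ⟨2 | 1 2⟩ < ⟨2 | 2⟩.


Primitive collections (10):

  • {1,7}:  v_{1} + v_{7} = 0 — sig = ⟨2 | 0⟩
  • {3,6}:  v_{3} + v_{6} = 0 — sig = ⟨2 | 0⟩
  • {1,4}:  v_{1} + v_{4} = v_{2} — sig = ⟨2 | 1⟩
  • {1,5}:  v_{1} + v_{5} = v_{9} — sig = ⟨2 | 1⟩
  • {2,7}:  v_{2} + v_{7} = v_{4} — sig = ⟨2 | 1⟩
  • {7,9}:  v_{7} + v_{9} = v_{5} — sig = ⟨2 | 1⟩
  • {2,5}:  v_{2} + v_{5} = v_{4} + v_{9} — sig = ⟨2 | 1 1⟩
  • {4,8,9}:  v_{4} + v_{8} + v_{9} = 0 — sig = ⟨3 | 0⟩
  • {2,8,9}:  v_{2} + v_{8} + v_{9} = v_{1} — sig = ⟨3 | 1⟩
  • {4,5,8}:  v_{4} + v_{5} + v_{8} = v_{7} — sig = ⟨3 | 1⟩

Signatures (|P|; sorted positive RHS coefficients), sorted:
[⟨2 | 0⟩, ⟨2 | 0⟩, ⟨2 | 1⟩, ⟨2 | 1⟩, ⟨2 | 1⟩, ⟨2 | 1⟩, ⟨2 | 1 1⟩, ⟨3 | 0⟩, ⟨3 | 1⟩, ⟨3 | 1⟩]


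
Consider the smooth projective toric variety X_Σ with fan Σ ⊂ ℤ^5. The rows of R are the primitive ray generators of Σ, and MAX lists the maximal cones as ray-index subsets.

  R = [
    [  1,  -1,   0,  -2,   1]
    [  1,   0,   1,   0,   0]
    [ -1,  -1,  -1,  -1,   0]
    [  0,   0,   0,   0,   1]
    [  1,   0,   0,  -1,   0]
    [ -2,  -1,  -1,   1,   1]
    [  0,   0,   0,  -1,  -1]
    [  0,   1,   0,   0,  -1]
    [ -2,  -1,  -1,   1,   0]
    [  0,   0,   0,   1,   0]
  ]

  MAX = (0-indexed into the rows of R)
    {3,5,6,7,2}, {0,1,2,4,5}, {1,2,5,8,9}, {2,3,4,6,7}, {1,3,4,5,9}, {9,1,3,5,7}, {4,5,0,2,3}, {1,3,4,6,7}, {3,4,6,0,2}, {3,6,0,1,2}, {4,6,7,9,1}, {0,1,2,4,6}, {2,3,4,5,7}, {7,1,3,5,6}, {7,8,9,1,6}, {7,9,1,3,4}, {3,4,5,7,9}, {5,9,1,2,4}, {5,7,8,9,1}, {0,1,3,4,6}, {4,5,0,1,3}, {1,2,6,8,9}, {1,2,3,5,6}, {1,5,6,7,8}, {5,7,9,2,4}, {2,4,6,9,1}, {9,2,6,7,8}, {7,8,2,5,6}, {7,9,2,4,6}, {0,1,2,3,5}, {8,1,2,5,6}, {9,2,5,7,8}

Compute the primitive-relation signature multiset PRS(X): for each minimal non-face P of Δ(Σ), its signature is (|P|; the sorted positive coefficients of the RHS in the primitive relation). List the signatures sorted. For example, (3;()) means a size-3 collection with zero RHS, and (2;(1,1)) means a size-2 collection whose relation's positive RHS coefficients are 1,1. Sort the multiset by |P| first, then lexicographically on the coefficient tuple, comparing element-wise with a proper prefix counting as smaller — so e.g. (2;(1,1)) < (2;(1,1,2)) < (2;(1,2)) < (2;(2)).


13 collections generate NE(X_Σ); each relation:

  P = {3,8}:  v_{3} + v_{8} = v_{5}  →  sig = (2;(1))
  P = {4,8}:  v_{4} + v_{8} = v_{2} + v_{9}  →  sig = (2;(1,1))
  P = {0,7}:  v_{0} + v_{7} = v_{3} + v_{4} + v_{6}  →  sig = (2;(1,1,1))
  P = {0,8}:  v_{0} + v_{8} = v_{1} + v_{2} + v_{4} + v_{5}  →  sig = (2;(1,1,1,1))
  P = {0,9}:  v_{0} + v_{9} = v_{1} + 2·v_{4} + v_{5}  →  sig = (2;(1,1,2))
  P = {3,6,9}:  v_{3} + v_{6} + v_{9} = 0  →  sig = (3;())
  P = {1,2,7}:  v_{1} + v_{2} + v_{7} = v_{6}  →  sig = (3;(1))
  P = {4,5,6}:  v_{4} + v_{5} + v_{6} = v_{2}  →  sig = (3;(1))
  P = {5,6,9}:  v_{5} + v_{6} + v_{9} = v_{8}  →  sig = (3;(1))
  P = {2,3,9}:  v_{2} + v_{3} + v_{9} = v_{4} + v_{5}  →  sig = (3;(1,1))
  P = {0,5,6}:  v_{0} + v_{5} + v_{6} = v_{1} + 2·v_{2} + v_{3}  →  sig = (3;(1,1,2))
  P = {1,4,5,7}:  v_{1} + v_{4} + v_{5} + v_{7} = 0  →  sig = (4;())
  P = {1,2,3,4}:  v_{1} + v_{2} + v_{3} + v_{4} = v_{0}  →  sig = (4;(1))

so the primitive-relation signature multiset is
[(2;(1)), (2;(1,1)), (2;(1,1,1)), (2;(1,1,1,1)), (2;(1,1,2)), (3;()), (3;(1)), (3;(1)), (3;(1)), (3;(1,1)), (3;(1,1,2)), (4;()), (4;(1))]


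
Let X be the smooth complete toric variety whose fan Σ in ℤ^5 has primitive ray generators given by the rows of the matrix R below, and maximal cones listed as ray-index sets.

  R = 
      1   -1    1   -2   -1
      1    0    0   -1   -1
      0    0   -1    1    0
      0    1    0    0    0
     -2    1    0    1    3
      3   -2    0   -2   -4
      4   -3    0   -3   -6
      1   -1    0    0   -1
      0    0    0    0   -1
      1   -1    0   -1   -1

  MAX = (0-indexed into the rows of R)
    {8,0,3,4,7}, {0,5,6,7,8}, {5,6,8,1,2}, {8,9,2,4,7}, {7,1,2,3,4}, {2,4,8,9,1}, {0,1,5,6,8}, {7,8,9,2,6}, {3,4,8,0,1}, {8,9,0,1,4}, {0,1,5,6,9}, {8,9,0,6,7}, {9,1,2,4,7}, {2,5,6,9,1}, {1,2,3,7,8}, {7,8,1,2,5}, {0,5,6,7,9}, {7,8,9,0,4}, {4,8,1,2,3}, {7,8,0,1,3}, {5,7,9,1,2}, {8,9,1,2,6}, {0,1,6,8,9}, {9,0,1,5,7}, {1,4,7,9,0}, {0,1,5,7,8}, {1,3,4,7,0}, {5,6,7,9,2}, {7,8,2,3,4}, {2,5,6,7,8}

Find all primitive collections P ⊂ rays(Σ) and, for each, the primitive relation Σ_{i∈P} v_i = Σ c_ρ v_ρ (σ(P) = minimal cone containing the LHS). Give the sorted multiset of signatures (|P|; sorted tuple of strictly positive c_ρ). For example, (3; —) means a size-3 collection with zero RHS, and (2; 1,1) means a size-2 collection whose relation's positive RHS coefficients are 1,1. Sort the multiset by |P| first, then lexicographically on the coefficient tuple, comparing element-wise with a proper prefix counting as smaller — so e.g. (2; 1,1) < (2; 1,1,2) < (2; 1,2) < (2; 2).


10 minimal non-faces of Δ(Σ) (on 10 rays):

  • {0,2}:  v_{0} + v_{2} = v_{9} — sig = (2; 1)
  • {3,9}:  v_{3} + v_{9} = v_{1} — sig = (2; 1)
  • {4,5}:  v_{4} + v_{5} = v_{9} — sig = (2; 1)
  • {3,6}:  v_{3} + v_{6} = v_{1} + v_{5} + v_{8} — sig = (2; 1,1,1)
  • {3,5}:  v_{3} + v_{5} = 2·v_{1} + v_{7} + v_{8} — sig = (2; 1,1,2)
  • {4,6}:  v_{4} + v_{6} = v_{8} + 2·v_{9} — sig = (2; 1,2)
  • {5,8,9}:  v_{5} + v_{8} + v_{9} = v_{6} — sig = (3; 1)
  • {1,6,7}:  v_{1} + v_{6} + v_{7} = 2·v_{5} — sig = (3; 2)
  • {1,4,7,8}:  v_{1} + v_{4} + v_{7} + v_{8} = 0 — sig = (4; —)
  • {1,7,8,9}:  v_{1} + v_{7} + v_{8} + v_{9} = v_{5} — sig = (4; 1)

Sorted signature multiset PRS(X):
[(2; 1), (2; 1), (2; 1), (2; 1,1,1), (2; 1,1,2), (2; 1,2), (3; 1), (3; 2), (4; —), (4; 1)]


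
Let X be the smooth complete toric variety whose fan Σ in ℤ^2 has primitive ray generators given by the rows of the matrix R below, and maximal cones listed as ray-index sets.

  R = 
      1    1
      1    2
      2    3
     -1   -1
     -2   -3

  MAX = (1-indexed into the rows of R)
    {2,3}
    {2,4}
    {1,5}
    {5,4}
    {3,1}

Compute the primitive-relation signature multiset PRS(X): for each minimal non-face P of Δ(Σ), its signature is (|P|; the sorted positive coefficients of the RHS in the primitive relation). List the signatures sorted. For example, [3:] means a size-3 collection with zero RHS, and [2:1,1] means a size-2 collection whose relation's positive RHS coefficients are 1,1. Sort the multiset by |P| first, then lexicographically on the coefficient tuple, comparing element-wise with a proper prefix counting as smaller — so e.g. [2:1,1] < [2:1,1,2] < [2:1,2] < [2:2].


Σ has 5 primitive collections:

  • {1,4}:  v_{1} + v_{4} = 0 — sig = [2:]
  • {3,5}:  v_{3} + v_{5} = 0 — sig = [2:]
  • {1,2}:  v_{1} + v_{2} = v_{3} — sig = [2:1]
  • {2,5}:  v_{2} + v_{5} = v_{4} — sig = [2:1]
  • {3,4}:  v_{3} + v_{4} = v_{2} — sig = [2:1]

Sorted signature multiset PRS(X):
    |P|=2: 5 collections, coeffs (), (), (1), (1), (1)


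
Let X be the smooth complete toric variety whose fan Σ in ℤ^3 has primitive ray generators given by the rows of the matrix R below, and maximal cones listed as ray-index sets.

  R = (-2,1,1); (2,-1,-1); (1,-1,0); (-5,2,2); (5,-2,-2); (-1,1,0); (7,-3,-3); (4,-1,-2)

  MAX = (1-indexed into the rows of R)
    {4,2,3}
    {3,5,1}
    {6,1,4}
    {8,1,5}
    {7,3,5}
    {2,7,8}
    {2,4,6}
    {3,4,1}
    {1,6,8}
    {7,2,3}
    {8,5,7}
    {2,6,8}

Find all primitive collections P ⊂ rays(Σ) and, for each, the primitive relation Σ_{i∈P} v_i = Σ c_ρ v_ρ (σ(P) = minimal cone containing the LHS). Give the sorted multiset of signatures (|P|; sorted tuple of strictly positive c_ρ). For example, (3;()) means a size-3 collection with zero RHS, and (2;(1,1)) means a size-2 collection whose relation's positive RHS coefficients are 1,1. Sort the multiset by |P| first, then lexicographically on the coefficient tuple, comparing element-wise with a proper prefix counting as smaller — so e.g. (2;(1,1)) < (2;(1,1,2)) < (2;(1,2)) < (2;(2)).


Σ has 10 primitive collections:

  {1,2}:  v_{1} + v_{2} = 0 — sig = (2;())
  {3,6}:  v_{3} + v_{6} = 0 — sig = (2;())
  {4,5}:  v_{4} + v_{5} = 0 — sig = (2;())
  {1,7}:  v_{1} + v_{7} = v_{5} — sig = (2;(1))
  {2,5}:  v_{2} + v_{5} = v_{7} — sig = (2;(1))
  {3,8}:  v_{3} + v_{8} = v_{5} — sig = (2;(1))
  {4,7}:  v_{4} + v_{7} = v_{2} — sig = (2;(1))
  {4,8}:  v_{4} + v_{8} = v_{6} — sig = (2;(1))
  {5,6}:  v_{5} + v_{6} = v_{8} — sig = (2;(1))
  {6,7}:  v_{6} + v_{7} = v_{2} + v_{8} — sig = (2;(1,1))

so the primitive-relation signature multiset is
{ (2;()) ×3,  (2;(1)) ×6,  (2;(1,1)) }


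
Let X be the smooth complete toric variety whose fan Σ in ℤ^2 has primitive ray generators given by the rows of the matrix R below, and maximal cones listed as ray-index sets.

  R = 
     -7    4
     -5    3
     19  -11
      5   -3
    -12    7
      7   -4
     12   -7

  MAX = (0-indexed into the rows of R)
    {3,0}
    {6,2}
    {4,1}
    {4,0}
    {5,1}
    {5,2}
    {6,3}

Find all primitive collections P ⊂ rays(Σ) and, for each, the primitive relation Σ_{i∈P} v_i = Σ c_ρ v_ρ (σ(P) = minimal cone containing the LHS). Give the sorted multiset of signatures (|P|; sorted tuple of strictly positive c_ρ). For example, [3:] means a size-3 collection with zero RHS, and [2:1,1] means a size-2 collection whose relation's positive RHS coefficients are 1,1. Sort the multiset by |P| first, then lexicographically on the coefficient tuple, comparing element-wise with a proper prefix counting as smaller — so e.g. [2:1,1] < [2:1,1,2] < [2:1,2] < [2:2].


The 14 primitive collections of Σ (r=7, n=2):

  P={0,5}:  v_{0} + v_{5} = 0  so sig = [2:]
  P={1,3}:  v_{1} + v_{3} = 0  so sig = [2:]
  P={4,6}:  v_{4} + v_{6} = 0  so sig = [2:]
  P={0,1}:  v_{0} + v_{1} = v_{4}  so sig = [2:1]
  P={0,2}:  v_{0} + v_{2} = v_{6}  so sig = [2:1]
  P={0,6}:  v_{0} + v_{6} = v_{3}  so sig = [2:1]
  P={1,6}:  v_{1} + v_{6} = v_{5}  so sig = [2:1]
  P={2,4}:  v_{2} + v_{4} = v_{5}  so sig = [2:1]
  P={3,4}:  v_{3} + v_{4} = v_{0}  so sig = [2:1]
  P={3,5}:  v_{3} + v_{5} = v_{6}  so sig = [2:1]
  P={4,5}:  v_{4} + v_{5} = v_{1}  so sig = [2:1]
  P={5,6}:  v_{5} + v_{6} = v_{2}  so sig = [2:1]
  P={1,2}:  v_{1} + v_{2} = 2·v_{5}  so sig = [2:2]
  P={2,3}:  v_{2} + v_{3} = 2·v_{6}  so sig = [2:2]

Hence PRS(X_Σ) =
    |P|=2: 14 collections, coeffs (), (), (), (1), (1), (1), (1), (1), (1), (1), (1), (1), (2), (2)


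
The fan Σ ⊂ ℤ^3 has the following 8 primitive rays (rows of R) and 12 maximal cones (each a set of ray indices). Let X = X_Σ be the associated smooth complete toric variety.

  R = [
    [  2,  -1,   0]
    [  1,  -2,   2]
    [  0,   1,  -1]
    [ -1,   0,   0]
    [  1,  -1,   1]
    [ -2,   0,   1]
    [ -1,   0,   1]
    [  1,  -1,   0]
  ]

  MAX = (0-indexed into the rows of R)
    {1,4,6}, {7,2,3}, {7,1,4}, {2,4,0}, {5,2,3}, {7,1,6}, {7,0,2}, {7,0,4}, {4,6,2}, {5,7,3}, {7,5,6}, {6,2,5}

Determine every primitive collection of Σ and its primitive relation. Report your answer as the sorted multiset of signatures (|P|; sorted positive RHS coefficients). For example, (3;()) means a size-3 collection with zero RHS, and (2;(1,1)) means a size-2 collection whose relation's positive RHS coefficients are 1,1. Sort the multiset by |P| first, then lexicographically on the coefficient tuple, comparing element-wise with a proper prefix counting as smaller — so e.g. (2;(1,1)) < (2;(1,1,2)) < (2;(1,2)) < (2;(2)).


The 14 primitive collections of Σ (r=8, n=3):

  • {0,3}:  v_{0} + v_{3} = v_{7} ; sig = (2;(1))
  • {0,6}:  v_{0} + v_{6} = v_{4} ; sig = (2;(1))
  • {1,2}:  v_{1} + v_{2} = v_{4} ; sig = (2;(1))
  • {3,6}:  v_{3} + v_{6} = v_{5} ; sig = (2;(1))
  • {0,5}:  v_{0} + v_{5} = v_{6} + v_{7} ; sig = (2;(1,1))
  • {3,4}:  v_{3} + v_{4} = v_{6} + v_{7} ; sig = (2;(1,1))
  • {0,1}:  v_{0} + v_{1} = 2·v_{4} + v_{7} ; sig = (2;(1,2))
  • {4,5}:  v_{4} + v_{5} = 2·v_{6} + v_{7} ; sig = (2;(1,2))
  • {1,3}:  v_{1} + v_{3} = 2·v_{6} + 2·v_{7} ; sig = (2;(2,2))
  • {1,5}:  v_{1} + v_{5} = 3·v_{6} + 2·v_{7} ; sig = (2;(2,3))
  • {2,6,7}:  v_{2} + v_{6} + v_{7} = 0 ; sig = (3;())
  • {2,4,7}:  v_{2} + v_{4} + v_{7} = v_{0} ; sig = (3;(1))
  • {2,5,7}:  v_{2} + v_{5} + v_{7} = v_{3} ; sig = (3;(1))
  • {4,6,7}:  v_{4} + v_{6} + v_{7} = v_{1} ; sig = (3;(1))

Sorted signature multiset PRS(X):
    |P|=2: 10 collections, coeffs (1), (1), (1), (1), (1,1), (1,1), (1,2), (1,2), (2,2), (2,3)
    |P|=3: 4 collections, coeffs (), (1), (1), (1)
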